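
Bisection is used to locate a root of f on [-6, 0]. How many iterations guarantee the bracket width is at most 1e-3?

13

Width after n steps is 6/2^n. Need 2^n ≥ 6/1e-3 = 6000.
2^12 = 4096 < 6000 ≤ 2^13 = 8192, so n = 13.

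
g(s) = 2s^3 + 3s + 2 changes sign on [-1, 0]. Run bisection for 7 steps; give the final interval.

g(-0.5) = 0.25 > 0, so the root lies in [-1, -0.5]
g(-0.75) = -1.09375 < 0, so the root lies in [-0.75, -0.5]
g(-0.625) = -0.363281 < 0, so the root lies in [-0.625, -0.5]
g(-0.5625) = -0.0435 < 0, so the root lies in [-0.5625, -0.5]
g(-0.53125) = 0.1064 > 0, so the root lies in [-0.5625, -0.53125]
g(-0.546875) = 0.0323 > 0, so the root lies in [-0.5625, -0.546875]
g(-0.5546875) = -0.0054 < 0, so the root lies in [-0.5546875, -0.546875]

[-0.5546875, -0.546875]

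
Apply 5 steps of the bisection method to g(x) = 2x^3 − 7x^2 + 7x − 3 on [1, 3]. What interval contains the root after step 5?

[2.1875, 2.25]

m = 2, g(m) = -1 (−); new bracket [2, 3]
m = 2.5, g(m) = 2 (+); new bracket [2, 2.5]
m = 2.25, g(m) = 0.09375 (+); new bracket [2, 2.25]
m = 2.125, g(m) = -0.543 (−); new bracket [2.125, 2.25]
m = 2.1875, g(m) = -0.2485 (−); new bracket [2.1875, 2.25]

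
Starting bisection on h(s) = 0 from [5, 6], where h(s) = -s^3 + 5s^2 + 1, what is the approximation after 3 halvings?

h(5.5) = -14.125 < 0, so the root lies in [5, 5.5]
h(5.25) = -5.890625 < 0, so the root lies in [5, 5.25]
h(5.125) = -2.283203 < 0, so the root lies in [5, 5.125]

5.125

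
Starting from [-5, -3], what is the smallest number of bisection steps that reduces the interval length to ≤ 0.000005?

19

Width after n steps is 2/2^n. Need 2^n ≥ 2/0.000005 = 400000.
2^18 = 262144 < 400000 ≤ 2^19 = 524288, so n = 19.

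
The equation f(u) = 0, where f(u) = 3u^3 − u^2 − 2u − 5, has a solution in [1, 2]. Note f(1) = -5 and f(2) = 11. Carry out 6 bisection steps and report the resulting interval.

[1.5, 1.515625]

u = 1.5 gives f = -0.125, negative; keep [1.5, 2]
u = 1.75 gives f = 4.515625, positive; keep [1.5, 1.75]
u = 1.625 gives f = 1.982422, positive; keep [1.5, 1.625]
u = 1.5625 gives f = 0.8777, positive; keep [1.5, 1.5625]
u = 1.53125 gives f = 0.3639, positive; keep [1.5, 1.53125]
u = 1.515625 gives f = 0.1163, positive; keep [1.5, 1.515625]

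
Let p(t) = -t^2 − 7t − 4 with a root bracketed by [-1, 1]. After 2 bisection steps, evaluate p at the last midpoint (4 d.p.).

m = 0, p(m) = -4 (−); new bracket [-1, 0]
m = -0.5, p(m) = -0.75 (−); new bracket [-1, -0.5]

-0.7500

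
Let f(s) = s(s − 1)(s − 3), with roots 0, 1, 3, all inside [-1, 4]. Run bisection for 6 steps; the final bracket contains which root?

3

f(1.5) = -1.125 < 0, so the root lies in [1.5, 4]
f(2.75) = -1.203125 < 0, so the root lies in [2.75, 4]
f(3.375) = 3.005859 > 0, so the root lies in [2.75, 3.375]
f(3.0625) = 0.3948 > 0, so the root lies in [2.75, 3.0625]
f(2.90625) = -0.5194 < 0, so the root lies in [2.90625, 3.0625]
f(2.984375) = -0.0925 < 0, so the root lies in [2.984375, 3.0625]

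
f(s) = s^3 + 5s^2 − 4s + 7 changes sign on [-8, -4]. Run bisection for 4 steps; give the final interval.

[-6, -5.75]

f(-6) = -5 < 0, so the root lies in [-6, -4]
f(-5) = 27 > 0, so the root lies in [-6, -5]
f(-5.5) = 13.875 > 0, so the root lies in [-6, -5.5]
f(-5.75) = 5.2031 > 0, so the root lies in [-6, -5.75]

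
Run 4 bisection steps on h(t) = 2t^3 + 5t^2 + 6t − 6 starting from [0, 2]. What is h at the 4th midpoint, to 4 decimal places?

0.1914

t = 1 gives h = 7, positive; keep [0, 1]
t = 0.5 gives h = -1.5, negative; keep [0.5, 1]
t = 0.75 gives h = 2.15625, positive; keep [0.5, 0.75]
t = 0.625 gives h = 0.1914, positive; keep [0.5, 0.625]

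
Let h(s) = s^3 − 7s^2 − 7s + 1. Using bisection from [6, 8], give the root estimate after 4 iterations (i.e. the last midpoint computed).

7.875

midpoint 7: h = -48 < 0 → [7, 8]
midpoint 7.5: h = -23.375 < 0 → [7.5, 8]
midpoint 7.75: h = -8.203125 < 0 → [7.75, 8]
midpoint 7.875: h = 0.1387 > 0 → [7.75, 7.875]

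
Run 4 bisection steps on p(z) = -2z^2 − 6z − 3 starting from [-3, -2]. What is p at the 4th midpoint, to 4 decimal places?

p(-2.5) = -0.5 < 0, so the root lies in [-2.5, -2]
p(-2.25) = 0.375 > 0, so the root lies in [-2.5, -2.25]
p(-2.375) = -0.03125 < 0, so the root lies in [-2.375, -2.25]
p(-2.3125) = 0.1797 > 0, so the root lies in [-2.375, -2.3125]

0.1797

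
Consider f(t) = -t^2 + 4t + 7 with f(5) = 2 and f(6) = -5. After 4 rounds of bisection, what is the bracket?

[5.3125, 5.375]

m = 5.5, f(m) = -1.25 (−); new bracket [5, 5.5]
m = 5.25, f(m) = 0.4375 (+); new bracket [5.25, 5.5]
m = 5.375, f(m) = -0.390625 (−); new bracket [5.25, 5.375]
m = 5.3125, f(m) = 0.0273 (+); new bracket [5.3125, 5.375]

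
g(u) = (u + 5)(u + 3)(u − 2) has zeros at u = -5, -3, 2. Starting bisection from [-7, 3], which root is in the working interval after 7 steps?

2

midpoint -2: g = -12 < 0 → [-2, 3]
midpoint 0.5: g = -28.875 < 0 → [0.5, 3]
midpoint 1.75: g = -8.015625 < 0 → [1.75, 3]
midpoint 2.375: g = 14.8652 > 0 → [1.75, 2.375]
midpoint 2.0625: g = 2.2346 > 0 → [1.75, 2.0625]
midpoint 1.90625: g = -3.1766 < 0 → [1.90625, 2.0625]
midpoint 1.984375: g = -0.5439 < 0 → [1.984375, 2.0625]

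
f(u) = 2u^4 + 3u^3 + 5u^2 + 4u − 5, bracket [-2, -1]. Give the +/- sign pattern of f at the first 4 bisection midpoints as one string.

+---

u = -1.5 gives f = 0.25, positive; keep [-1.5, -1]
u = -1.25 gives f = -3.164062, negative; keep [-1.5, -1.25]
u = -1.375 gives f = -1.696777, negative; keep [-1.5, -1.375]
u = -1.4375 gives f = -0.7893, negative; keep [-1.5, -1.4375]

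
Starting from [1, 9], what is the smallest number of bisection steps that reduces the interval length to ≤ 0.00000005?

28

Width after n steps is 8/2^n. Need 2^n ≥ 8/0.00000005 = 160000000.
2^27 = 134217728 < 160000000 ≤ 2^28 = 268435456, so n = 28.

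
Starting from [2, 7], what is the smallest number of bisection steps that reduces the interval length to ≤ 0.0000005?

24

Width after n steps is 5/2^n. Need 2^n ≥ 5/0.0000005 = 10000000.
2^23 = 8388608 < 10000000 ≤ 2^24 = 16777216, so n = 24.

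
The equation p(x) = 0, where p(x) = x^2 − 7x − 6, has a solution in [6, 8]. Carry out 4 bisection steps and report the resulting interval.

[7.75, 7.875]

p(7) = -6 < 0, so the root lies in [7, 8]
p(7.5) = -2.25 < 0, so the root lies in [7.5, 8]
p(7.75) = -0.1875 < 0, so the root lies in [7.75, 8]
p(7.875) = 0.8906 > 0, so the root lies in [7.75, 7.875]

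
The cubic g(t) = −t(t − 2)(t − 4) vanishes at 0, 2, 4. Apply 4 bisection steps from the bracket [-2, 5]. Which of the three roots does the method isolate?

0

g(1.5) = -1.875 < 0, so the root lies in [-2, 1.5]
g(-0.25) = 2.390625 > 0, so the root lies in [-0.25, 1.5]
g(0.625) = -2.900391 < 0, so the root lies in [-0.25, 0.625]
g(0.1875) = -1.2957 < 0, so the root lies in [-0.25, 0.1875]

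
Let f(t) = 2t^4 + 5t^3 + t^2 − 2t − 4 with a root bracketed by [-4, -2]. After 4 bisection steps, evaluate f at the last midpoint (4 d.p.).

f(-3) = 38 > 0, so the root lies in [-3, -2]
f(-2.5) = 7.25 > 0, so the root lies in [-2.5, -2]
f(-2.25) = -0.132812 < 0, so the root lies in [-2.5, -2.25]
f(-2.375) = 3.0415 > 0, so the root lies in [-2.375, -2.25]

3.0415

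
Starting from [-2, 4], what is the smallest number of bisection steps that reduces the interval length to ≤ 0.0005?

Width after n steps is 6/2^n. Need 2^n ≥ 6/0.0005 = 12000.
2^13 = 8192 < 12000 ≤ 2^14 = 16384, so n = 14.

14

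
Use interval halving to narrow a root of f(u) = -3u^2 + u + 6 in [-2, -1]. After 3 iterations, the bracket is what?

u = -1.5 gives f = -2.25, negative; keep [-1.5, -1]
u = -1.25 gives f = 0.0625, positive; keep [-1.5, -1.25]
u = -1.375 gives f = -1.046875, negative; keep [-1.375, -1.25]

[-1.375, -1.25]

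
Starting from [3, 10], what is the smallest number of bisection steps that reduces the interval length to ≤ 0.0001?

17

Width after n steps is 7/2^n. Need 2^n ≥ 7/0.0001 = 70000.
2^16 = 65536 < 70000 ≤ 2^17 = 131072, so n = 17.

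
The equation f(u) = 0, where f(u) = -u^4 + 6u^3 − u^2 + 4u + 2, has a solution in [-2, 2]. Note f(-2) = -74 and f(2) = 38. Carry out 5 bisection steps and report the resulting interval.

midpoint 0: f = 2 > 0 → [-2, 0]
midpoint -1: f = -10 < 0 → [-1, 0]
midpoint -0.5: f = -1.0625 < 0 → [-0.5, 0]
midpoint -0.25: f = 0.8398 > 0 → [-0.5, -0.25]
midpoint -0.375: f = 0.0232 > 0 → [-0.5, -0.375]

[-0.5, -0.375]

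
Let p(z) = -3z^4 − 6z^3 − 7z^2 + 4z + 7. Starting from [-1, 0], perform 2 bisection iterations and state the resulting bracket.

[-1, -0.75]

m = -0.5, p(m) = 3.8125 (+); new bracket [-1, -0.5]
m = -0.75, p(m) = 1.644531 (+); new bracket [-1, -0.75]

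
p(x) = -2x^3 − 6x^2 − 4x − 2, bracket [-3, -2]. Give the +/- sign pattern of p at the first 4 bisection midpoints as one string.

midpoint -2.5: p = 1.75 > 0 → [-2.5, -2]
midpoint -2.25: p = -0.59375 < 0 → [-2.5, -2.25]
midpoint -2.375: p = 0.449219 > 0 → [-2.375, -2.25]
midpoint -2.3125: p = -0.103 < 0 → [-2.375, -2.3125]

+-+-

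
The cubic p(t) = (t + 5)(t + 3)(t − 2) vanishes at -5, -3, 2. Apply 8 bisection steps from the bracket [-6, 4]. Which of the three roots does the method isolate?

2

m = -1, p(m) = -24 (−); new bracket [-1, 4]
m = 1.5, p(m) = -14.625 (−); new bracket [1.5, 4]
m = 2.75, p(m) = 33.421875 (+); new bracket [1.5, 2.75]
m = 2.125, p(m) = 4.5645 (+); new bracket [1.5, 2.125]
m = 1.8125, p(m) = -6.1472 (−); new bracket [1.8125, 2.125]
m = 1.96875, p(m) = -1.0821 (−); new bracket [1.96875, 2.125]
m = 2.046875, p(m) = 1.6671 (+); new bracket [1.96875, 2.046875]
m = 2.0078125, p(m) = 0.2742 (+); new bracket [1.96875, 2.0078125]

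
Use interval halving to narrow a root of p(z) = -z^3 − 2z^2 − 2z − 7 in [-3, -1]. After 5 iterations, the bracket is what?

[-2.4375, -2.375]

midpoint -2: p = -3 < 0 → [-3, -2]
midpoint -2.5: p = 1.125 > 0 → [-2.5, -2]
midpoint -2.25: p = -1.234375 < 0 → [-2.5, -2.25]
midpoint -2.375: p = -0.1348 < 0 → [-2.5, -2.375]
midpoint -2.4375: p = 0.4744 > 0 → [-2.4375, -2.375]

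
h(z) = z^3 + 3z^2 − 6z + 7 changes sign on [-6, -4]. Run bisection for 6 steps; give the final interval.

[-4.625, -4.59375]

midpoint -5: h = -13 < 0 → [-5, -4]
midpoint -4.5: h = 3.625 > 0 → [-5, -4.5]
midpoint -4.75: h = -3.984375 < 0 → [-4.75, -4.5]
midpoint -4.625: h = -0.0098 < 0 → [-4.625, -4.5]
midpoint -4.5625: h = 1.8494 > 0 → [-4.625, -4.5625]
midpoint -4.59375: h = 0.9303 > 0 → [-4.625, -4.59375]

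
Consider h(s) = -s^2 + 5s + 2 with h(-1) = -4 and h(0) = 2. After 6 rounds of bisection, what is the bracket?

h(-0.5) = -0.75 < 0, so the root lies in [-0.5, 0]
h(-0.25) = 0.6875 > 0, so the root lies in [-0.5, -0.25]
h(-0.375) = -0.015625 < 0, so the root lies in [-0.375, -0.25]
h(-0.3125) = 0.3398 > 0, so the root lies in [-0.375, -0.3125]
h(-0.34375) = 0.1631 > 0, so the root lies in [-0.375, -0.34375]
h(-0.359375) = 0.074 > 0, so the root lies in [-0.375, -0.359375]

[-0.375, -0.359375]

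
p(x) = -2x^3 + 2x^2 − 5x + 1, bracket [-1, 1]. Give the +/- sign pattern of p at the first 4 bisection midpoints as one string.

p(0) = 1 > 0, so the root lies in [0, 1]
p(0.5) = -1.25 < 0, so the root lies in [0, 0.5]
p(0.25) = -0.15625 < 0, so the root lies in [0, 0.25]
p(0.125) = 0.4023 > 0, so the root lies in [0.125, 0.25]

+--+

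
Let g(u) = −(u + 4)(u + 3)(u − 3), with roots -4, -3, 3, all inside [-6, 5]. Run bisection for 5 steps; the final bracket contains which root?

3

g(-0.5) = 30.625 > 0, so the root lies in [-0.5, 5]
g(2.25) = 24.609375 > 0, so the root lies in [2.25, 5]
g(3.625) = -31.572266 < 0, so the root lies in [2.25, 3.625]
g(2.9375) = 2.5745 > 0, so the root lies in [2.9375, 3.625]
g(3.28125) = -12.8631 < 0, so the root lies in [2.9375, 3.28125]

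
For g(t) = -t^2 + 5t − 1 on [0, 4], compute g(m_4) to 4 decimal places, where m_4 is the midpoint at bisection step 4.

0.1875

t = 2 gives g = 5, positive; keep [0, 2]
t = 1 gives g = 3, positive; keep [0, 1]
t = 0.5 gives g = 1.25, positive; keep [0, 0.5]
t = 0.25 gives g = 0.1875, positive; keep [0, 0.25]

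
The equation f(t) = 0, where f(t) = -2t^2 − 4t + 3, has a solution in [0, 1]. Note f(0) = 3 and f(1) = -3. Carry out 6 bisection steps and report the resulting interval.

[0.578125, 0.59375]

t = 0.5 gives f = 0.5, positive; keep [0.5, 1]
t = 0.75 gives f = -1.125, negative; keep [0.5, 0.75]
t = 0.625 gives f = -0.28125, negative; keep [0.5, 0.625]
t = 0.5625 gives f = 0.1172, positive; keep [0.5625, 0.625]
t = 0.59375 gives f = -0.0801, negative; keep [0.5625, 0.59375]
t = 0.578125 gives f = 0.019, positive; keep [0.578125, 0.59375]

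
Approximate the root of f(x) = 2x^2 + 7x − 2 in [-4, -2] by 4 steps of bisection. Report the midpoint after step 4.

-3.875

f(-3) = -5 < 0, so the root lies in [-4, -3]
f(-3.5) = -2 < 0, so the root lies in [-4, -3.5]
f(-3.75) = -0.125 < 0, so the root lies in [-4, -3.75]
f(-3.875) = 0.9062 > 0, so the root lies in [-3.875, -3.75]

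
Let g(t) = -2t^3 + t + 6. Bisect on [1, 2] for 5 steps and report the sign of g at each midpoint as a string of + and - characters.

midpoint 1.5: g = 0.75 > 0 → [1.5, 2]
midpoint 1.75: g = -2.96875 < 0 → [1.5, 1.75]
midpoint 1.625: g = -0.957031 < 0 → [1.5, 1.625]
midpoint 1.5625: g = -0.0669 < 0 → [1.5, 1.5625]
midpoint 1.53125: g = 0.3505 > 0 → [1.53125, 1.5625]

+---+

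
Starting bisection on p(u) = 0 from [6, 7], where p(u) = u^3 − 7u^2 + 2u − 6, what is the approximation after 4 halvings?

u = 6.5 gives p = -14.125, negative; keep [6.5, 7]
u = 6.75 gives p = -3.890625, negative; keep [6.75, 7]
u = 6.875 gives p = 1.841797, positive; keep [6.75, 6.875]
u = 6.8125 gives p = -1.0769, negative; keep [6.8125, 6.875]

6.8125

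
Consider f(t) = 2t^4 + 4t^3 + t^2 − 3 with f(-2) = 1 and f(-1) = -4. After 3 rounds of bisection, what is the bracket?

[-2, -1.875]

t = -1.5 gives f = -4.125, negative; keep [-2, -1.5]
t = -1.75 gives f = -2.617188, negative; keep [-2, -1.75]
t = -1.875 gives f = -1.132324, negative; keep [-2, -1.875]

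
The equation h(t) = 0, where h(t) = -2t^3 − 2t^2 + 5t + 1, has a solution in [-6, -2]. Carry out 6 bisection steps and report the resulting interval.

m = -4, h(m) = 77 (+); new bracket [-4, -2]
m = -3, h(m) = 22 (+); new bracket [-3, -2]
m = -2.5, h(m) = 7.25 (+); new bracket [-2.5, -2]
m = -2.25, h(m) = 2.4062 (+); new bracket [-2.25, -2]
m = -2.125, h(m) = 0.5352 (+); new bracket [-2.125, -2]
m = -2.0625, h(m) = -0.2729 (−); new bracket [-2.125, -2.0625]

[-2.125, -2.0625]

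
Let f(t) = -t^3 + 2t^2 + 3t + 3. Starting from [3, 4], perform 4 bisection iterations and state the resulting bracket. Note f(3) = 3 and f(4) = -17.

[3.1875, 3.25]

f(3.5) = -4.875 < 0, so the root lies in [3, 3.5]
f(3.25) = -0.453125 < 0, so the root lies in [3, 3.25]
f(3.125) = 1.388672 > 0, so the root lies in [3.125, 3.25]
f(3.1875) = 0.4973 > 0, so the root lies in [3.1875, 3.25]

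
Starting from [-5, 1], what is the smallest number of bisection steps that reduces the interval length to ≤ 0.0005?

14

Width after n steps is 6/2^n. Need 2^n ≥ 6/0.0005 = 12000.
2^13 = 8192 < 12000 ≤ 2^14 = 16384, so n = 14.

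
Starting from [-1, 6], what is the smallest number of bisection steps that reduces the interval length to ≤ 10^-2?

10

Width after n steps is 7/2^n. Need 2^n ≥ 7/10^-2 = 700.
2^9 = 512 < 700 ≤ 2^10 = 1024, so n = 10.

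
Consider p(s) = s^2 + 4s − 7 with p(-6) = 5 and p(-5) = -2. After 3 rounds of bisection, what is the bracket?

[-5.375, -5.25]

s = -5.5 gives p = 1.25, positive; keep [-5.5, -5]
s = -5.25 gives p = -0.4375, negative; keep [-5.5, -5.25]
s = -5.375 gives p = 0.390625, positive; keep [-5.375, -5.25]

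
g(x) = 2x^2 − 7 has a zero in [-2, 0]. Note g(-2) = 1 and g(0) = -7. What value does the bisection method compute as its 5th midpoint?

-1.8125

m = -1, g(m) = -5 (−); new bracket [-2, -1]
m = -1.5, g(m) = -2.5 (−); new bracket [-2, -1.5]
m = -1.75, g(m) = -0.875 (−); new bracket [-2, -1.75]
m = -1.875, g(m) = 0.0312 (+); new bracket [-1.875, -1.75]
m = -1.8125, g(m) = -0.4297 (−); new bracket [-1.875, -1.8125]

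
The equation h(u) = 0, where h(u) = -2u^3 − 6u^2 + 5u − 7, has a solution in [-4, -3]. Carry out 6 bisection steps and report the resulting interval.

[-3.890625, -3.875]

u = -3.5 gives h = -12.25, negative; keep [-4, -3.5]
u = -3.75 gives h = -4.65625, negative; keep [-4, -3.75]
u = -3.875 gives h = -0.097656, negative; keep [-4, -3.875]
u = -3.9375 gives h = 2.3823, positive; keep [-3.9375, -3.875]
u = -3.90625 gives h = 1.1253, positive; keep [-3.90625, -3.875]
u = -3.890625 gives h = 0.5096, positive; keep [-3.890625, -3.875]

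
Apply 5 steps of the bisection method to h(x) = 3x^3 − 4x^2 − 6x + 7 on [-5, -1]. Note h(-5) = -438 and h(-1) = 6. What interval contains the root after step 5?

h(-3) = -92 < 0, so the root lies in [-3, -1]
h(-2) = -21 < 0, so the root lies in [-2, -1]
h(-1.5) = -3.125 < 0, so the root lies in [-1.5, -1]
h(-1.25) = 2.3906 > 0, so the root lies in [-1.5, -1.25]
h(-1.375) = -0.1113 < 0, so the root lies in [-1.375, -1.25]

[-1.375, -1.25]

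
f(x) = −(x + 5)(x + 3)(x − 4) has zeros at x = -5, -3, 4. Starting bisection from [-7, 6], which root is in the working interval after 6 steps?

4

m = -0.5, f(m) = 50.625 (+); new bracket [-0.5, 6]
m = 2.75, f(m) = 55.703125 (+); new bracket [2.75, 6]
m = 4.375, f(m) = -25.927734 (−); new bracket [2.75, 4.375]
m = 3.5625, f(m) = 24.5837 (+); new bracket [3.5625, 4.375]
m = 3.96875, f(m) = 1.9532 (+); new bracket [3.96875, 4.375]
m = 4.171875, f(m) = -11.3059 (−); new bracket [3.96875, 4.171875]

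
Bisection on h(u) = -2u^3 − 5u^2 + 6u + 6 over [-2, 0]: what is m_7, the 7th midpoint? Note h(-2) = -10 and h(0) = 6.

-0.703125

u = -1 gives h = -3, negative; keep [-1, 0]
u = -0.5 gives h = 2, positive; keep [-1, -0.5]
u = -0.75 gives h = -0.46875, negative; keep [-0.75, -0.5]
u = -0.625 gives h = 0.7852, positive; keep [-0.75, -0.625]
u = -0.6875 gives h = 0.1616, positive; keep [-0.75, -0.6875]
u = -0.71875 gives h = -0.1529, negative; keep [-0.71875, -0.6875]
u = -0.703125 gives h = 0.0046, positive; keep [-0.71875, -0.703125]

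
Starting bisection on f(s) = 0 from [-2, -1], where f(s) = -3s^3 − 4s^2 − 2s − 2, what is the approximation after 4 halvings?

-1.1875

m = -1.5, f(m) = 2.125 (+); new bracket [-1.5, -1]
m = -1.25, f(m) = 0.109375 (+); new bracket [-1.25, -1]
m = -1.125, f(m) = -0.541016 (−); new bracket [-1.25, -1.125]
m = -1.1875, f(m) = -0.2419 (−); new bracket [-1.25, -1.1875]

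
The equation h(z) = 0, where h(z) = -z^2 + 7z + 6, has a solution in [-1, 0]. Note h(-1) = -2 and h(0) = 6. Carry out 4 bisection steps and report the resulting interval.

[-0.8125, -0.75]

z = -0.5 gives h = 2.25, positive; keep [-1, -0.5]
z = -0.75 gives h = 0.1875, positive; keep [-1, -0.75]
z = -0.875 gives h = -0.890625, negative; keep [-0.875, -0.75]
z = -0.8125 gives h = -0.3477, negative; keep [-0.8125, -0.75]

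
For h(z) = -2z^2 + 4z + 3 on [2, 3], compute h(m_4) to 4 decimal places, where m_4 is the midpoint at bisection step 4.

0.1172

h(2.5) = 0.5 > 0, so the root lies in [2.5, 3]
h(2.75) = -1.125 < 0, so the root lies in [2.5, 2.75]
h(2.625) = -0.28125 < 0, so the root lies in [2.5, 2.625]
h(2.5625) = 0.1172 > 0, so the root lies in [2.5625, 2.625]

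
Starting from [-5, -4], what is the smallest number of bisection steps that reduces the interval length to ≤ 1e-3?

Width after n steps is 1/2^n. Need 2^n ≥ 1/1e-3 = 1000.
2^9 = 512 < 1000 ≤ 2^10 = 1024, so n = 10.

10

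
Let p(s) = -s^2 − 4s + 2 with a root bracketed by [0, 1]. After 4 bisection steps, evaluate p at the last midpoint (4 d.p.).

0.0586

midpoint 0.5: p = -0.25 < 0 → [0, 0.5]
midpoint 0.25: p = 0.9375 > 0 → [0.25, 0.5]
midpoint 0.375: p = 0.359375 > 0 → [0.375, 0.5]
midpoint 0.4375: p = 0.0586 > 0 → [0.4375, 0.5]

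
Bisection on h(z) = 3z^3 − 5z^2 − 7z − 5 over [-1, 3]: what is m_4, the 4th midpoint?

midpoint 1: h = -14 < 0 → [1, 3]
midpoint 2: h = -15 < 0 → [2, 3]
midpoint 2.5: h = -6.875 < 0 → [2.5, 3]
midpoint 2.75: h = 0.3281 > 0 → [2.5, 2.75]

2.75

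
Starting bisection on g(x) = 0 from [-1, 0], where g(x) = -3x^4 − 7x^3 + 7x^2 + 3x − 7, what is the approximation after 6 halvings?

-0.953125

x = -0.5 gives g = -6.0625, negative; keep [-1, -0.5]
x = -0.75 gives g = -3.308594, negative; keep [-1, -0.75]
x = -0.875 gives g = -1.334717, negative; keep [-1, -0.875]
x = -0.9375 gives g = -0.2098, negative; keep [-1, -0.9375]
x = -0.96875 gives g = 0.3849, positive; keep [-0.96875, -0.9375]
x = -0.953125 gives g = 0.085, positive; keep [-0.953125, -0.9375]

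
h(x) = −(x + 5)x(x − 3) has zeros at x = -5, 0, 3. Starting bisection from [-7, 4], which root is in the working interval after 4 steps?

m = -1.5, h(m) = -23.625 (−); new bracket [-7, -1.5]
m = -4.25, h(m) = -23.109375 (−); new bracket [-7, -4.25]
m = -5.625, h(m) = 30.322266 (+); new bracket [-5.625, -4.25]
m = -4.9375, h(m) = -2.4495 (−); new bracket [-5.625, -4.9375]

-5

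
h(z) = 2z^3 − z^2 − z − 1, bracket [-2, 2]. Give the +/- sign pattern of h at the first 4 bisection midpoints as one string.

midpoint 0: h = -1 < 0 → [0, 2]
midpoint 1: h = -1 < 0 → [1, 2]
midpoint 1.5: h = 2 > 0 → [1, 1.5]
midpoint 1.25: h = 0.0938 > 0 → [1, 1.25]

--++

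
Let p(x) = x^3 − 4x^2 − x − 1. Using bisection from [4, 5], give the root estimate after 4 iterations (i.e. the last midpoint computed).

m = 4.5, p(m) = 4.625 (+); new bracket [4, 4.5]
m = 4.25, p(m) = -0.734375 (−); new bracket [4.25, 4.5]
m = 4.375, p(m) = 1.802734 (+); new bracket [4.25, 4.375]
m = 4.3125, p(m) = 0.4993 (+); new bracket [4.25, 4.3125]

4.3125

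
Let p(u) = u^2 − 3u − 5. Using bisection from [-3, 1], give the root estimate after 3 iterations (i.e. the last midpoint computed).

p(-1) = -1 < 0, so the root lies in [-3, -1]
p(-2) = 5 > 0, so the root lies in [-2, -1]
p(-1.5) = 1.75 > 0, so the root lies in [-1.5, -1]

-1.5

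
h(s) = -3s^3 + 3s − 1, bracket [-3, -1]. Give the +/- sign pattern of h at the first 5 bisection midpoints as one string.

h(-2) = 17 > 0, so the root lies in [-2, -1]
h(-1.5) = 4.625 > 0, so the root lies in [-1.5, -1]
h(-1.25) = 1.109375 > 0, so the root lies in [-1.25, -1]
h(-1.125) = -0.1035 < 0, so the root lies in [-1.25, -1.125]
h(-1.1875) = 0.4612 > 0, so the root lies in [-1.1875, -1.125]

+++-+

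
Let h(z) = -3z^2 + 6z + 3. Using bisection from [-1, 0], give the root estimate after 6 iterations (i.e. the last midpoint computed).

-0.421875

z = -0.5 gives h = -0.75, negative; keep [-0.5, 0]
z = -0.25 gives h = 1.3125, positive; keep [-0.5, -0.25]
z = -0.375 gives h = 0.328125, positive; keep [-0.5, -0.375]
z = -0.4375 gives h = -0.1992, negative; keep [-0.4375, -0.375]
z = -0.40625 gives h = 0.0674, positive; keep [-0.4375, -0.40625]
z = -0.421875 gives h = -0.0652, negative; keep [-0.421875, -0.40625]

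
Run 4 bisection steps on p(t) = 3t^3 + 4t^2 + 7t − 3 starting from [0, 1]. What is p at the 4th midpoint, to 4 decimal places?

-0.3303

p(0.5) = 1.875 > 0, so the root lies in [0, 0.5]
p(0.25) = -0.953125 < 0, so the root lies in [0.25, 0.5]
p(0.375) = 0.345703 > 0, so the root lies in [0.25, 0.375]
p(0.3125) = -0.3303 < 0, so the root lies in [0.3125, 0.375]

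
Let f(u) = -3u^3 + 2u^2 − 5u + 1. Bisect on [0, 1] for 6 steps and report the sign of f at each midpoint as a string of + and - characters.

midpoint 0.5: f = -1.375 < 0 → [0, 0.5]
midpoint 0.25: f = -0.171875 < 0 → [0, 0.25]
midpoint 0.125: f = 0.400391 > 0 → [0.125, 0.25]
midpoint 0.1875: f = 0.113 > 0 → [0.1875, 0.25]
midpoint 0.21875: f = -0.0294 < 0 → [0.1875, 0.21875]
midpoint 0.203125: f = 0.0418 > 0 → [0.203125, 0.21875]

--++-+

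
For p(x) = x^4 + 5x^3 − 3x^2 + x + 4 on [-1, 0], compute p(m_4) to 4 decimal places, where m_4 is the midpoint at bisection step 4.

0.4932

x = -0.5 gives p = 2.1875, positive; keep [-1, -0.5]
x = -0.75 gives p = -0.230469, negative; keep [-0.75, -0.5]
x = -0.625 gives p = 1.13501, positive; keep [-0.75, -0.625]
x = -0.6875 gives p = 0.4932, positive; keep [-0.75, -0.6875]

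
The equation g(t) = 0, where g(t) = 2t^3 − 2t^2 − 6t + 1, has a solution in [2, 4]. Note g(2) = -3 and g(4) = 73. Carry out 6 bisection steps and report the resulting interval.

t = 3 gives g = 19, positive; keep [2, 3]
t = 2.5 gives g = 4.75, positive; keep [2, 2.5]
t = 2.25 gives g = 0.15625, positive; keep [2, 2.25]
t = 2.125 gives g = -1.5898, negative; keep [2.125, 2.25]
t = 2.1875 gives g = -0.7603, negative; keep [2.1875, 2.25]
t = 2.21875 gives g = -0.313, negative; keep [2.21875, 2.25]

[2.21875, 2.25]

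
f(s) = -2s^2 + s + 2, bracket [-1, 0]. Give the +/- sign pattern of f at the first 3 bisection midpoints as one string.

++-

s = -0.5 gives f = 1, positive; keep [-1, -0.5]
s = -0.75 gives f = 0.125, positive; keep [-1, -0.75]
s = -0.875 gives f = -0.40625, negative; keep [-0.875, -0.75]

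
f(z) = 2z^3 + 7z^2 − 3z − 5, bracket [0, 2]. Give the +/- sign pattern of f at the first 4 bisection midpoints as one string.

+---

z = 1 gives f = 1, positive; keep [0, 1]
z = 0.5 gives f = -4.5, negative; keep [0.5, 1]
z = 0.75 gives f = -2.46875, negative; keep [0.75, 1]
z = 0.875 gives f = -0.9258, negative; keep [0.875, 1]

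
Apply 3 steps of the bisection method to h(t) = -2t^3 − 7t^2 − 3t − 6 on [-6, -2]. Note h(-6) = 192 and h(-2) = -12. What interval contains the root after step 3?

[-3.5, -3]

m = -4, h(m) = 22 (+); new bracket [-4, -2]
m = -3, h(m) = -6 (−); new bracket [-4, -3]
m = -3.5, h(m) = 4.5 (+); new bracket [-3.5, -3]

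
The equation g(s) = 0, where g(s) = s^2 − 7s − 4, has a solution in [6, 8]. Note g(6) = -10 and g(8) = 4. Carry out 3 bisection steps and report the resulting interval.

g(7) = -4 < 0, so the root lies in [7, 8]
g(7.5) = -0.25 < 0, so the root lies in [7.5, 8]
g(7.75) = 1.8125 > 0, so the root lies in [7.5, 7.75]

[7.5, 7.75]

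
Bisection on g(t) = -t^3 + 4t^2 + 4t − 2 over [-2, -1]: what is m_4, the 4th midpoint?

-1.1875

midpoint -1.5: g = 4.375 > 0 → [-1.5, -1]
midpoint -1.25: g = 1.203125 > 0 → [-1.25, -1]
midpoint -1.125: g = -0.013672 < 0 → [-1.25, -1.125]
midpoint -1.1875: g = 0.5652 > 0 → [-1.1875, -1.125]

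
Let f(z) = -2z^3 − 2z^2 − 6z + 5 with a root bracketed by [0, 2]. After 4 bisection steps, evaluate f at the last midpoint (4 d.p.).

-0.0195

midpoint 1: f = -5 < 0 → [0, 1]
midpoint 0.5: f = 1.25 > 0 → [0.5, 1]
midpoint 0.75: f = -1.46875 < 0 → [0.5, 0.75]
midpoint 0.625: f = -0.0195 < 0 → [0.5, 0.625]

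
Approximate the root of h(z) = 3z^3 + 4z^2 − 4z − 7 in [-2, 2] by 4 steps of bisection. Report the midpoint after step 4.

1.25

m = 0, h(m) = -7 (−); new bracket [0, 2]
m = 1, h(m) = -4 (−); new bracket [1, 2]
m = 1.5, h(m) = 6.125 (+); new bracket [1, 1.5]
m = 1.25, h(m) = 0.1094 (+); new bracket [1, 1.25]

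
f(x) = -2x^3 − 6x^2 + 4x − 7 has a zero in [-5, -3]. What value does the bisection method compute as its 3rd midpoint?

f(-4) = 9 > 0, so the root lies in [-4, -3]
f(-3.5) = -8.75 < 0, so the root lies in [-4, -3.5]
f(-3.75) = -0.90625 < 0, so the root lies in [-4, -3.75]

-3.75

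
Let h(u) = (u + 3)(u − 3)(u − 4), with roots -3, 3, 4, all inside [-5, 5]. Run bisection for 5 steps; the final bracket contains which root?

u = 0 gives h = 36, positive; keep [-5, 0]
u = -2.5 gives h = 17.875, positive; keep [-5, -2.5]
u = -3.75 gives h = -39.234375, negative; keep [-3.75, -2.5]
u = -3.125 gives h = -5.4551, negative; keep [-3.125, -2.5]
u = -2.8125 gives h = 7.4246, positive; keep [-3.125, -2.8125]

-3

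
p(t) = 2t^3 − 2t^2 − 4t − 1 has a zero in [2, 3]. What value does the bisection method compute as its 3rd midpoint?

t = 2.5 gives p = 7.75, positive; keep [2, 2.5]
t = 2.25 gives p = 2.65625, positive; keep [2, 2.25]
t = 2.125 gives p = 0.660156, positive; keep [2, 2.125]

2.125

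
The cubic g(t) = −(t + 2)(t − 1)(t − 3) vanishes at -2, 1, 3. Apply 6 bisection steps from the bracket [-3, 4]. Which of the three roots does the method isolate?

-2

g(0.5) = -3.125 < 0, so the root lies in [-3, 0.5]
g(-1.25) = -7.171875 < 0, so the root lies in [-3, -1.25]
g(-2.125) = 2.001953 > 0, so the root lies in [-2.125, -1.25]
g(-1.6875) = -3.9368 < 0, so the root lies in [-2.125, -1.6875]
g(-1.90625) = -1.3368 < 0, so the root lies in [-2.125, -1.90625]
g(-2.015625) = 0.2363 > 0, so the root lies in [-2.015625, -1.90625]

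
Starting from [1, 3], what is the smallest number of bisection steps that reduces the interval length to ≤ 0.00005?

Width after n steps is 2/2^n. Need 2^n ≥ 2/0.00005 = 40000.
2^15 = 32768 < 40000 ≤ 2^16 = 65536, so n = 16.

16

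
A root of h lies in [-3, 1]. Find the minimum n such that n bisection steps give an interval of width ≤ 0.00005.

Width after n steps is 4/2^n. Need 2^n ≥ 4/0.00005 = 80000.
2^16 = 65536 < 80000 ≤ 2^17 = 131072, so n = 17.

17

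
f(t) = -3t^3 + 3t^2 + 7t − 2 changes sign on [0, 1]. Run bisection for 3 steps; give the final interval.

m = 0.5, f(m) = 1.875 (+); new bracket [0, 0.5]
m = 0.25, f(m) = -0.109375 (−); new bracket [0.25, 0.5]
m = 0.375, f(m) = 0.888672 (+); new bracket [0.25, 0.375]

[0.25, 0.375]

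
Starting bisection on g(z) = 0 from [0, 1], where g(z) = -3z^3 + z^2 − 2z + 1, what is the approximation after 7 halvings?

0.4609375

z = 0.5 gives g = -0.125, negative; keep [0, 0.5]
z = 0.25 gives g = 0.515625, positive; keep [0.25, 0.5]
z = 0.375 gives g = 0.232422, positive; keep [0.375, 0.5]
z = 0.4375 gives g = 0.0652, positive; keep [0.4375, 0.5]
z = 0.46875 gives g = -0.0268, negative; keep [0.4375, 0.46875]
z = 0.453125 gives g = 0.02, positive; keep [0.453125, 0.46875]
z = 0.4609375 gives g = -0.0032, negative; keep [0.453125, 0.4609375]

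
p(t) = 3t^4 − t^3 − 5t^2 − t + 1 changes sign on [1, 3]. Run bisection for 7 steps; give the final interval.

[1.484375, 1.5]

midpoint 2: p = 19 > 0 → [1, 2]
midpoint 1.5: p = 0.0625 > 0 → [1, 1.5]
midpoint 1.25: p = -2.691406 < 0 → [1.25, 1.5]
midpoint 1.375: p = -1.7043 < 0 → [1.375, 1.5]
midpoint 1.4375: p = -0.9299 < 0 → [1.4375, 1.5]
midpoint 1.46875: p = -0.4624 < 0 → [1.46875, 1.5]
midpoint 1.484375: p = -0.2073 < 0 → [1.484375, 1.5]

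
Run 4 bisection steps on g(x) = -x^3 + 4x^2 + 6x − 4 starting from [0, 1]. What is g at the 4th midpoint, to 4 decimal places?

0.4626

x = 0.5 gives g = -0.125, negative; keep [0.5, 1]
x = 0.75 gives g = 2.328125, positive; keep [0.5, 0.75]
x = 0.625 gives g = 1.068359, positive; keep [0.5, 0.625]
x = 0.5625 gives g = 0.4626, positive; keep [0.5, 0.5625]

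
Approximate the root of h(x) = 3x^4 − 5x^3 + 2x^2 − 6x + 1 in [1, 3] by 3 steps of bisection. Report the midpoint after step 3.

1.75

midpoint 2: h = 5 > 0 → [1, 2]
midpoint 1.5: h = -5.1875 < 0 → [1.5, 2]
midpoint 1.75: h = -2.035156 < 0 → [1.75, 2]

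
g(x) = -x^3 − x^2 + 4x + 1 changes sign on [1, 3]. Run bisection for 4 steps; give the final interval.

[1.625, 1.75]

g(2) = -3 < 0, so the root lies in [1, 2]
g(1.5) = 1.375 > 0, so the root lies in [1.5, 2]
g(1.75) = -0.421875 < 0, so the root lies in [1.5, 1.75]
g(1.625) = 0.5684 > 0, so the root lies in [1.625, 1.75]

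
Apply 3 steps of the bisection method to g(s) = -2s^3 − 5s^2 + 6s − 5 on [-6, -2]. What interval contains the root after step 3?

[-4, -3.5]

g(-4) = 19 > 0, so the root lies in [-4, -2]
g(-3) = -14 < 0, so the root lies in [-4, -3]
g(-3.5) = -1.5 < 0, so the root lies in [-4, -3.5]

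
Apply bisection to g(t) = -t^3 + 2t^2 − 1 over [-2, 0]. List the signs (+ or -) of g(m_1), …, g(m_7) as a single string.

t = -1 gives g = 2, positive; keep [-1, 0]
t = -0.5 gives g = -0.375, negative; keep [-1, -0.5]
t = -0.75 gives g = 0.546875, positive; keep [-0.75, -0.5]
t = -0.625 gives g = 0.0254, positive; keep [-0.625, -0.5]
t = -0.5625 gives g = -0.1892, negative; keep [-0.625, -0.5625]
t = -0.59375 gives g = -0.0856, negative; keep [-0.625, -0.59375]
t = -0.609375 gives g = -0.031, negative; keep [-0.625, -0.609375]

+-++---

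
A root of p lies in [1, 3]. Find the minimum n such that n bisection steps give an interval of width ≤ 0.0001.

15

Width after n steps is 2/2^n. Need 2^n ≥ 2/0.0001 = 20000.
2^14 = 16384 < 20000 ≤ 2^15 = 32768, so n = 15.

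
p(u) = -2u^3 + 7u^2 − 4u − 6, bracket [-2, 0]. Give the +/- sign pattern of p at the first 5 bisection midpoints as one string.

midpoint -1: p = 7 > 0 → [-1, 0]
midpoint -0.5: p = -2 < 0 → [-1, -0.5]
midpoint -0.75: p = 1.78125 > 0 → [-0.75, -0.5]
midpoint -0.625: p = -0.2773 < 0 → [-0.75, -0.625]
midpoint -0.6875: p = 0.7085 > 0 → [-0.6875, -0.625]

+-+-+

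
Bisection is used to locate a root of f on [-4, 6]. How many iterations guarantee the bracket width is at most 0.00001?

Width after n steps is 10/2^n. Need 2^n ≥ 10/0.00001 = 1000000.
2^19 = 524288 < 1000000 ≤ 2^20 = 1048576, so n = 20.

20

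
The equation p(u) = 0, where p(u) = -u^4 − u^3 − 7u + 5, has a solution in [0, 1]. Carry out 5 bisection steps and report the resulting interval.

p(0.5) = 1.3125 > 0, so the root lies in [0.5, 1]
p(0.75) = -0.988281 < 0, so the root lies in [0.5, 0.75]
p(0.625) = 0.228271 > 0, so the root lies in [0.625, 0.75]
p(0.6875) = -0.3609 < 0, so the root lies in [0.625, 0.6875]
p(0.65625) = -0.0618 < 0, so the root lies in [0.625, 0.65625]

[0.625, 0.65625]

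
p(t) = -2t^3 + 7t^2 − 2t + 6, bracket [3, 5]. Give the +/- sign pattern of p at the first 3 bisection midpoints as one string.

midpoint 4: p = -18 < 0 → [3, 4]
midpoint 3.5: p = -1 < 0 → [3, 3.5]
midpoint 3.25: p = 4.78125 > 0 → [3.25, 3.5]

--+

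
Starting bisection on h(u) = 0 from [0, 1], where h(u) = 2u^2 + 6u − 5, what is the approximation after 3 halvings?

u = 0.5 gives h = -1.5, negative; keep [0.5, 1]
u = 0.75 gives h = 0.625, positive; keep [0.5, 0.75]
u = 0.625 gives h = -0.46875, negative; keep [0.625, 0.75]

0.625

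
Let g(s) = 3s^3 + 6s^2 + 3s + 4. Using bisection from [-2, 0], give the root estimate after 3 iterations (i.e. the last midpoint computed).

-1.75

midpoint -1: g = 4 > 0 → [-2, -1]
midpoint -1.5: g = 2.875 > 0 → [-2, -1.5]
midpoint -1.75: g = 1.046875 > 0 → [-2, -1.75]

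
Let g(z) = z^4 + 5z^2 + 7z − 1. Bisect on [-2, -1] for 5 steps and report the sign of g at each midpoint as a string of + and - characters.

++--+

m = -1.5, g(m) = 4.8125 (+); new bracket [-1.5, -1]
m = -1.25, g(m) = 0.503906 (+); new bracket [-1.25, -1]
m = -1.125, g(m) = -0.945068 (−); new bracket [-1.25, -1.125]
m = -1.1875, g(m) = -0.2732 (−); new bracket [-1.25, -1.1875]
m = -1.21875, g(m) = 0.1018 (+); new bracket [-1.21875, -1.1875]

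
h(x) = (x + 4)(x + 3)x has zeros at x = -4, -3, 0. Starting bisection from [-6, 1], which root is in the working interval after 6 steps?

0

h(-2.5) = -1.875 < 0, so the root lies in [-2.5, 1]
h(-0.75) = -5.484375 < 0, so the root lies in [-0.75, 1]
h(0.125) = 1.611328 > 0, so the root lies in [-0.75, 0.125]
h(-0.3125) = -3.0969 < 0, so the root lies in [-0.3125, 0.125]
h(-0.09375) = -1.0643 < 0, so the root lies in [-0.09375, 0.125]
h(0.015625) = 0.1892 > 0, so the root lies in [-0.09375, 0.015625]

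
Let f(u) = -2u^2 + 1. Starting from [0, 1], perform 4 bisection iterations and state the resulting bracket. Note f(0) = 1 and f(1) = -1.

[0.6875, 0.75]

f(0.5) = 0.5 > 0, so the root lies in [0.5, 1]
f(0.75) = -0.125 < 0, so the root lies in [0.5, 0.75]
f(0.625) = 0.21875 > 0, so the root lies in [0.625, 0.75]
f(0.6875) = 0.0547 > 0, so the root lies in [0.6875, 0.75]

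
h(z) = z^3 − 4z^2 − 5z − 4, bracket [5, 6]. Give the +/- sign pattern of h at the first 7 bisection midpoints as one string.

h(5.5) = 13.875 > 0, so the root lies in [5, 5.5]
h(5.25) = 4.203125 > 0, so the root lies in [5, 5.25]
h(5.125) = -0.076172 < 0, so the root lies in [5.125, 5.25]
h(5.1875) = 2.0183 > 0, so the root lies in [5.125, 5.1875]
h(5.15625) = 0.9599 > 0, so the root lies in [5.125, 5.15625]
h(5.140625) = 0.4391 > 0, so the root lies in [5.125, 5.140625]
h(5.1328125) = 0.1807 > 0, so the root lies in [5.125, 5.1328125]

++-++++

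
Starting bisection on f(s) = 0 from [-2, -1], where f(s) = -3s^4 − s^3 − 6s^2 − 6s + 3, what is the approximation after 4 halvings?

-1.0625

m = -1.5, f(m) = -13.3125 (−); new bracket [-1.5, -1]
m = -1.25, f(m) = -4.246094 (−); new bracket [-1.25, -1]
m = -1.125, f(m) = -1.225342 (−); new bracket [-1.125, -1]
m = -1.0625, f(m) = -0.0223 (−); new bracket [-1.0625, -1]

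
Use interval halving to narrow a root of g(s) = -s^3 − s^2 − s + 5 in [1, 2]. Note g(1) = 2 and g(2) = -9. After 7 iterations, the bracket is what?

[1.2734375, 1.28125]

s = 1.5 gives g = -2.125, negative; keep [1, 1.5]
s = 1.25 gives g = 0.234375, positive; keep [1.25, 1.5]
s = 1.375 gives g = -0.865234, negative; keep [1.25, 1.375]
s = 1.3125 gives g = -0.2961, negative; keep [1.25, 1.3125]
s = 1.28125 gives g = -0.0262, negative; keep [1.25, 1.28125]
s = 1.265625 gives g = 0.1053, positive; keep [1.265625, 1.28125]
s = 1.2734375 gives g = 0.0399, positive; keep [1.2734375, 1.28125]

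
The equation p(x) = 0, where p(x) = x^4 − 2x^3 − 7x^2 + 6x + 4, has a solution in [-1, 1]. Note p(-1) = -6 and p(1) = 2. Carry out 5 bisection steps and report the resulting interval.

x = 0 gives p = 4, positive; keep [-1, 0]
x = -0.5 gives p = -0.4375, negative; keep [-0.5, 0]
x = -0.25 gives p = 2.097656, positive; keep [-0.5, -0.25]
x = -0.375 gives p = 0.8909, positive; keep [-0.5, -0.375]
x = -0.4375 gives p = 0.2393, positive; keep [-0.5, -0.4375]

[-0.5, -0.4375]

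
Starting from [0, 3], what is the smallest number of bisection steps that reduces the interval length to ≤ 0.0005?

Width after n steps is 3/2^n. Need 2^n ≥ 3/0.0005 = 6000.
2^12 = 4096 < 6000 ≤ 2^13 = 8192, so n = 13.

13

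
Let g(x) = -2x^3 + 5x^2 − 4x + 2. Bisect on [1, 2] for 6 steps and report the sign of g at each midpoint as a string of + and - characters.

+-+-+-

x = 1.5 gives g = 0.5, positive; keep [1.5, 2]
x = 1.75 gives g = -0.40625, negative; keep [1.5, 1.75]
x = 1.625 gives g = 0.121094, positive; keep [1.625, 1.75]
x = 1.6875 gives g = -0.1226, negative; keep [1.625, 1.6875]
x = 1.65625 gives g = 0.0041, positive; keep [1.65625, 1.6875]
x = 1.671875 gives g = -0.058, negative; keep [1.65625, 1.671875]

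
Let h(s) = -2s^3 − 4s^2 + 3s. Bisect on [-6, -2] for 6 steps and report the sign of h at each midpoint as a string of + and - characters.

++-++-

m = -4, h(m) = 52 (+); new bracket [-4, -2]
m = -3, h(m) = 9 (+); new bracket [-3, -2]
m = -2.5, h(m) = -1.25 (−); new bracket [-3, -2.5]
m = -2.75, h(m) = 3.0938 (+); new bracket [-2.75, -2.5]
m = -2.625, h(m) = 0.7383 (+); new bracket [-2.625, -2.5]
m = -2.5625, h(m) = -0.3003 (−); new bracket [-2.625, -2.5625]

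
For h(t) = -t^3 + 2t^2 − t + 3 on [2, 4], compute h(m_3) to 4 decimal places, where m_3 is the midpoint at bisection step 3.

midpoint 3: h = -9 < 0 → [2, 3]
midpoint 2.5: h = -2.625 < 0 → [2, 2.5]
midpoint 2.25: h = -0.515625 < 0 → [2, 2.25]

-0.5156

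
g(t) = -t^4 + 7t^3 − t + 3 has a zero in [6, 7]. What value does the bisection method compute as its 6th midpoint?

6.984375

m = 6.5, g(m) = 133.8125 (+); new bracket [6.5, 7]
m = 6.75, g(m) = 73.136719 (+); new bracket [6.75, 7]
m = 6.875, g(m) = 36.743896 (+); new bracket [6.875, 7]
m = 6.9375, g(m) = 16.9309 (+); new bracket [6.9375, 7]
m = 6.96875, g(m) = 6.6071 (+); new bracket [6.96875, 7]
m = 6.984375, g(m) = 1.3392 (+); new bracket [6.984375, 7]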